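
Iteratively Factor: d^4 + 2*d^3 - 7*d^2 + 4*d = (d - 1)*(d^3 + 3*d^2 - 4*d) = (d - 1)*(d + 4)*(d^2 - d) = (d - 1)^2*(d + 4)*(d)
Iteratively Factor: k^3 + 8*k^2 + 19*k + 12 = (k + 3)*(k^2 + 5*k + 4) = (k + 1)*(k + 3)*(k + 4)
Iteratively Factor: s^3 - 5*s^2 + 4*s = (s - 1)*(s^2 - 4*s) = (s - 4)*(s - 1)*(s)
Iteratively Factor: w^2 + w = (w + 1)*(w)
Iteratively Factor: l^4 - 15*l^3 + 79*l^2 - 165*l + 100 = (l - 4)*(l^3 - 11*l^2 + 35*l - 25) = (l - 5)*(l - 4)*(l^2 - 6*l + 5) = (l - 5)^2*(l - 4)*(l - 1)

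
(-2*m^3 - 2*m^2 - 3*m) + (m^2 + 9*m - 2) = -2*m^3 - m^2 + 6*m - 2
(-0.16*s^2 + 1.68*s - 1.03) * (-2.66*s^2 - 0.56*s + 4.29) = 0.4256*s^4 - 4.3792*s^3 + 1.1126*s^2 + 7.784*s - 4.4187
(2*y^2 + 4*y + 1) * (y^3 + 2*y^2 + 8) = 2*y^5 + 8*y^4 + 9*y^3 + 18*y^2 + 32*y + 8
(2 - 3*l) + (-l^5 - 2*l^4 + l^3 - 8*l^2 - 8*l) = -l^5 - 2*l^4 + l^3 - 8*l^2 - 11*l + 2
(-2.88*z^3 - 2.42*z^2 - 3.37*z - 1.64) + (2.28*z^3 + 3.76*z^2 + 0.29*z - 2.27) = -0.6*z^3 + 1.34*z^2 - 3.08*z - 3.91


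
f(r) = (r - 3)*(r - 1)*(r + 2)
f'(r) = (r - 3)*(r - 1) + (r - 3)*(r + 2) + (r - 1)*(r + 2)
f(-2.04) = -0.61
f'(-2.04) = 15.64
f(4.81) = 46.96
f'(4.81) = 45.17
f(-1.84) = 2.20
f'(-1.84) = 12.52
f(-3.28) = -34.40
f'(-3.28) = 40.40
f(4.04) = 19.10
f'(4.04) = 27.80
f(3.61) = 8.93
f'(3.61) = 19.66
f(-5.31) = -173.56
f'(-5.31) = 100.83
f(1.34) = -1.89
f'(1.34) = -4.97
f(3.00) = 0.00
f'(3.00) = 10.00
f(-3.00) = -24.00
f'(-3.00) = 34.00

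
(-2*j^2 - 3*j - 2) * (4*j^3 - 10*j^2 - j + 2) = -8*j^5 + 8*j^4 + 24*j^3 + 19*j^2 - 4*j - 4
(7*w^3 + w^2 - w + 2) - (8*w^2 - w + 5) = 7*w^3 - 7*w^2 - 3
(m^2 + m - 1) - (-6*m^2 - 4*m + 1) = 7*m^2 + 5*m - 2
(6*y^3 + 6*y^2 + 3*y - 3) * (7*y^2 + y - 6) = 42*y^5 + 48*y^4 - 9*y^3 - 54*y^2 - 21*y + 18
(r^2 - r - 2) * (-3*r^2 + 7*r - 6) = -3*r^4 + 10*r^3 - 7*r^2 - 8*r + 12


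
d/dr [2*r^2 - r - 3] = 4*r - 1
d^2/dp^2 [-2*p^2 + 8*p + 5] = -4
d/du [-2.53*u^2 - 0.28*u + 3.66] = -5.06*u - 0.28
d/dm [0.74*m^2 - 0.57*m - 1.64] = 1.48*m - 0.57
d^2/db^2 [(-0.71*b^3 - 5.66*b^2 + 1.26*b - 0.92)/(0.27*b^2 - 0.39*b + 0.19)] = (5.55111512312578e-17*b^5 - 4.44089209850063e-16*b^4 - 1.151424*b^3 + 1.655406*b^2 + 0.0396420000000002*b - 0.407392)/(0.019683*b^6 - 0.085293*b^5 + 0.164754*b^4 - 0.179361*b^3 + 0.115938*b^2 - 0.042237*b + 0.006859)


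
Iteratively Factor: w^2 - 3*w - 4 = (w - 4)*(w + 1)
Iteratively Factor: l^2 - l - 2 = (l - 2)*(l + 1)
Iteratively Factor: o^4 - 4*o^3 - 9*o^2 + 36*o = (o)*(o^3 - 4*o^2 - 9*o + 36) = o*(o - 4)*(o^2 - 9) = o*(o - 4)*(o - 3)*(o + 3)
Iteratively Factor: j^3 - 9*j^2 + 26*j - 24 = (j - 2)*(j^2 - 7*j + 12) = (j - 3)*(j - 2)*(j - 4)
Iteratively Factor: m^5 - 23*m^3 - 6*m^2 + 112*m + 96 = (m + 4)*(m^4 - 4*m^3 - 7*m^2 + 22*m + 24) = (m + 1)*(m + 4)*(m^3 - 5*m^2 - 2*m + 24) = (m + 1)*(m + 2)*(m + 4)*(m^2 - 7*m + 12) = (m - 4)*(m + 1)*(m + 2)*(m + 4)*(m - 3)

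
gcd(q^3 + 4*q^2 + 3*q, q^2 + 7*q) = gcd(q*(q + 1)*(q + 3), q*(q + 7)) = q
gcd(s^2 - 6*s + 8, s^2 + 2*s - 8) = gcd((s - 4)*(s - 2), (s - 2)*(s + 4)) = s - 2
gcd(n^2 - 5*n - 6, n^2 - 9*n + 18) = n - 6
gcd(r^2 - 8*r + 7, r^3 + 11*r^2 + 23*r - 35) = r - 1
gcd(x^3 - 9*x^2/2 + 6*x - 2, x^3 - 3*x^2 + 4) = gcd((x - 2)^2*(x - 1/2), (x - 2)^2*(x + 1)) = x^2 - 4*x + 4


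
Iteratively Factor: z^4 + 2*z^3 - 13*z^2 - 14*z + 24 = (z + 4)*(z^3 - 2*z^2 - 5*z + 6) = (z - 3)*(z + 4)*(z^2 + z - 2) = (z - 3)*(z + 2)*(z + 4)*(z - 1)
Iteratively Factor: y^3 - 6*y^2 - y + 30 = (y - 3)*(y^2 - 3*y - 10) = (y - 5)*(y - 3)*(y + 2)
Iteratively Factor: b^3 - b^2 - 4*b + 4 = (b - 1)*(b^2 - 4) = (b - 1)*(b + 2)*(b - 2)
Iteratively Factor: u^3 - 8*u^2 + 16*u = (u - 4)*(u^2 - 4*u) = u*(u - 4)*(u - 4)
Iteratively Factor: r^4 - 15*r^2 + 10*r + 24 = (r - 3)*(r^3 + 3*r^2 - 6*r - 8) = (r - 3)*(r + 4)*(r^2 - r - 2) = (r - 3)*(r + 1)*(r + 4)*(r - 2)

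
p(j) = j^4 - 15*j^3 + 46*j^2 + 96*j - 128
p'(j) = 4*j^3 - 45*j^2 + 92*j + 96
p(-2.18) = 59.32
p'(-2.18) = -359.86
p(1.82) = 119.63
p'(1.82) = 138.50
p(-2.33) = 117.26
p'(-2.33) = -413.26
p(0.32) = -93.05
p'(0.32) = 120.96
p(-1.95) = -14.60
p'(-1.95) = -284.17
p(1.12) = 17.72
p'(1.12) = 148.21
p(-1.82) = -48.95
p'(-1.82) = -244.61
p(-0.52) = -163.30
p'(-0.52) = 35.43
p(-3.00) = 484.00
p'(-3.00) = -693.00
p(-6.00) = 5488.00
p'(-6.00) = -2940.00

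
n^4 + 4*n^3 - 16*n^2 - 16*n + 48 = (n - 2)^2*(n + 2)*(n + 6)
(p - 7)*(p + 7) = p^2 - 49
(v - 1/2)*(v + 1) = v^2 + v/2 - 1/2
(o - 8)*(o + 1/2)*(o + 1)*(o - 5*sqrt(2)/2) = o^4 - 13*o^3/2 - 5*sqrt(2)*o^3/2 - 23*o^2/2 + 65*sqrt(2)*o^2/4 - 4*o + 115*sqrt(2)*o/4 + 10*sqrt(2)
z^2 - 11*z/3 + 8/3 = (z - 8/3)*(z - 1)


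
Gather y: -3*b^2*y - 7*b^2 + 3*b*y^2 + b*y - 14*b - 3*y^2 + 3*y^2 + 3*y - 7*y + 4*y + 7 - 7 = -7*b^2 + 3*b*y^2 - 14*b + y*(-3*b^2 + b)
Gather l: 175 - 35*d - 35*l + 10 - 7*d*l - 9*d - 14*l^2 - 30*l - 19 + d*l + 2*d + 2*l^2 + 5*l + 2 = -42*d - 12*l^2 + l*(-6*d - 60) + 168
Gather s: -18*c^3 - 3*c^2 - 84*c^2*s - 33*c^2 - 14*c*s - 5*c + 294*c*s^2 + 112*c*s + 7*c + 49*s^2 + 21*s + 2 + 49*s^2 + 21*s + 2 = -18*c^3 - 36*c^2 + 2*c + s^2*(294*c + 98) + s*(-84*c^2 + 98*c + 42) + 4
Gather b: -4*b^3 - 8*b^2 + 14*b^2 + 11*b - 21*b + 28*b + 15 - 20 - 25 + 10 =-4*b^3 + 6*b^2 + 18*b - 20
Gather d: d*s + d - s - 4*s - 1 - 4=d*(s + 1) - 5*s - 5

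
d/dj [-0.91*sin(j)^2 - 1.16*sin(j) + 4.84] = -(1.82*sin(j) + 1.16)*cos(j)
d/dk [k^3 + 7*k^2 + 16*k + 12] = 3*k^2 + 14*k + 16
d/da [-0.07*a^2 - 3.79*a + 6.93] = -0.14*a - 3.79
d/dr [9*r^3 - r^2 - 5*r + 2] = 27*r^2 - 2*r - 5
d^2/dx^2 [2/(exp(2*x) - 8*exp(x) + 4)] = 8*((2 - exp(x))*(exp(2*x) - 8*exp(x) + 4) + 2*(exp(x) - 4)^2*exp(x))*exp(x)/(exp(2*x) - 8*exp(x) + 4)^3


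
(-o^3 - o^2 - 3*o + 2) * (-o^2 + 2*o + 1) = o^5 - o^4 - 9*o^2 + o + 2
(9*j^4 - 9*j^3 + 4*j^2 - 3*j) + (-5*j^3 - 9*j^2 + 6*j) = 9*j^4 - 14*j^3 - 5*j^2 + 3*j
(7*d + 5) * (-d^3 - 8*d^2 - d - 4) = -7*d^4 - 61*d^3 - 47*d^2 - 33*d - 20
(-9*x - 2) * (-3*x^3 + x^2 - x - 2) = 27*x^4 - 3*x^3 + 7*x^2 + 20*x + 4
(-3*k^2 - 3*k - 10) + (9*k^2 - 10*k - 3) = 6*k^2 - 13*k - 13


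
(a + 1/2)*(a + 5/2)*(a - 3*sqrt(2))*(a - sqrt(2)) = a^4 - 4*sqrt(2)*a^3 + 3*a^3 - 12*sqrt(2)*a^2 + 29*a^2/4 - 5*sqrt(2)*a + 18*a + 15/2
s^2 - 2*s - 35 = (s - 7)*(s + 5)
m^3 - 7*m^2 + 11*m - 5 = (m - 5)*(m - 1)^2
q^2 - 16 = (q - 4)*(q + 4)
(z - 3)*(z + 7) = z^2 + 4*z - 21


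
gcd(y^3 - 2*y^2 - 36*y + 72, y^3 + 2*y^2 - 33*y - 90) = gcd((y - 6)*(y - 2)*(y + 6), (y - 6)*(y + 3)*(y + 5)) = y - 6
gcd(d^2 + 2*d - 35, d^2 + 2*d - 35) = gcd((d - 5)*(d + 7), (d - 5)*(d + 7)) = d^2 + 2*d - 35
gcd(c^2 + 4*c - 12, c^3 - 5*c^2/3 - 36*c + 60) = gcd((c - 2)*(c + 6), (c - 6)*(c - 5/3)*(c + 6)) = c + 6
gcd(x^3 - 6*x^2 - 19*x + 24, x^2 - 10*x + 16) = x - 8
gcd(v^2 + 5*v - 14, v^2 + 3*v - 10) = v - 2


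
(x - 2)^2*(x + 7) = x^3 + 3*x^2 - 24*x + 28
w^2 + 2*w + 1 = (w + 1)^2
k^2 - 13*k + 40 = (k - 8)*(k - 5)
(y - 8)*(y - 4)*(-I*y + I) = -I*y^3 + 13*I*y^2 - 44*I*y + 32*I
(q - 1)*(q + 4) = q^2 + 3*q - 4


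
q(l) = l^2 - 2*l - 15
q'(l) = 2*l - 2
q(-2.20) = -5.76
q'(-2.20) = -6.40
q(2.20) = -14.56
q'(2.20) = 2.40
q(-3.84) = 7.43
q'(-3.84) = -9.68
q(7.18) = 22.19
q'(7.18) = 12.36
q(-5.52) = 26.51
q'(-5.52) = -13.04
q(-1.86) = -7.82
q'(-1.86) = -5.72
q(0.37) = -15.60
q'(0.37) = -1.26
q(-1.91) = -7.53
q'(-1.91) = -5.82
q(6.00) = 9.00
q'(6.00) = 10.00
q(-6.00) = 33.00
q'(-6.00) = -14.00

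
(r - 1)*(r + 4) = r^2 + 3*r - 4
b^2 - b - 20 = (b - 5)*(b + 4)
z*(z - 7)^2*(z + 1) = z^4 - 13*z^3 + 35*z^2 + 49*z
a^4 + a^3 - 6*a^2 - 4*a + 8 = (a - 2)*(a - 1)*(a + 2)^2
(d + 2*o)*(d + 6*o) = d^2 + 8*d*o + 12*o^2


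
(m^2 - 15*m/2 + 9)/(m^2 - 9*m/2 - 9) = (2*m - 3)/(2*m + 3)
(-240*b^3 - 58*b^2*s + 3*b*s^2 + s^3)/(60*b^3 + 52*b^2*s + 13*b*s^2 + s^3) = (-8*b + s)/(2*b + s)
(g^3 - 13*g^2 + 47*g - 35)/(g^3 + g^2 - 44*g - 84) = (g^2 - 6*g + 5)/(g^2 + 8*g + 12)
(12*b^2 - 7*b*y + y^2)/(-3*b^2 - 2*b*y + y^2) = (-4*b + y)/(b + y)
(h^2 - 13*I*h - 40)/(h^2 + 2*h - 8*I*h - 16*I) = (h - 5*I)/(h + 2)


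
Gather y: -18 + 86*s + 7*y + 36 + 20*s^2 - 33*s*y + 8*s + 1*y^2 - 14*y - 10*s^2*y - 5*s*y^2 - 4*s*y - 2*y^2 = 20*s^2 + 94*s + y^2*(-5*s - 1) + y*(-10*s^2 - 37*s - 7) + 18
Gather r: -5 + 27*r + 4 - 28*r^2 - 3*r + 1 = -28*r^2 + 24*r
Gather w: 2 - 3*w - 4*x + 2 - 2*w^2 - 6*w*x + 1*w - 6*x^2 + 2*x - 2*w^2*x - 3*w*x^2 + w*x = w^2*(-2*x - 2) + w*(-3*x^2 - 5*x - 2) - 6*x^2 - 2*x + 4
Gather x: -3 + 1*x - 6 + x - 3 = 2*x - 12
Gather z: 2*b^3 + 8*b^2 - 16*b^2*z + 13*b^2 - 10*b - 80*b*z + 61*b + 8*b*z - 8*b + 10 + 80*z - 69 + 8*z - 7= 2*b^3 + 21*b^2 + 43*b + z*(-16*b^2 - 72*b + 88) - 66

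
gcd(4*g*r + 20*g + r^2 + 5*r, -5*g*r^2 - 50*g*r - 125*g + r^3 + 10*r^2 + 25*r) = r + 5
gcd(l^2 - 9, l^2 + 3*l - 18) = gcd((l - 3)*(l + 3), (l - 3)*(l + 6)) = l - 3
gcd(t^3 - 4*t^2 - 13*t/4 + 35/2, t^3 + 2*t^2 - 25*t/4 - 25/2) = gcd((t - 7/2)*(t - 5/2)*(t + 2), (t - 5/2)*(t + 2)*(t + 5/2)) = t^2 - t/2 - 5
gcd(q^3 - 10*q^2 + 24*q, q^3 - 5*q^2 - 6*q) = q^2 - 6*q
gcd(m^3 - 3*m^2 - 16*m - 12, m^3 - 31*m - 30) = m^2 - 5*m - 6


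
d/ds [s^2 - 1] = 2*s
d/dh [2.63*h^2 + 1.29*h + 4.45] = 5.26*h + 1.29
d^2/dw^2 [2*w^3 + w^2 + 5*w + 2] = 12*w + 2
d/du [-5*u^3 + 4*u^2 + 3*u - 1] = -15*u^2 + 8*u + 3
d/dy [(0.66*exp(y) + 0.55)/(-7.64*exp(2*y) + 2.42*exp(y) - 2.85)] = (5.0424*exp(2*y) + 8.404*exp(y) - 3.212)*exp(y)/(58.3696*exp(4*y) - 36.9776*exp(3*y) + 49.4044*exp(2*y) - 13.794*exp(y) + 8.1225)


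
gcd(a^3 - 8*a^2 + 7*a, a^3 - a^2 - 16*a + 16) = a - 1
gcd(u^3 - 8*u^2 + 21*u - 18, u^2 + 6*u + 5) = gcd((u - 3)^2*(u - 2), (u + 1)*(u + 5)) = 1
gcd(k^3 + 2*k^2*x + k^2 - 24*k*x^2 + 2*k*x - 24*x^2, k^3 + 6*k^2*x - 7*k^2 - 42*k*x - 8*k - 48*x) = k^2 + 6*k*x + k + 6*x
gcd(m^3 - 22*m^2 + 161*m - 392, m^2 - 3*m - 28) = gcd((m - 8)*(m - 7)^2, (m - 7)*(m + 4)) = m - 7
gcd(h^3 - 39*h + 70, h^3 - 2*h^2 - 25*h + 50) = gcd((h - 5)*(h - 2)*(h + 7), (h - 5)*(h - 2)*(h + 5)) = h^2 - 7*h + 10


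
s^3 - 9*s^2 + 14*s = s*(s - 7)*(s - 2)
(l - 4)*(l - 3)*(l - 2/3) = l^3 - 23*l^2/3 + 50*l/3 - 8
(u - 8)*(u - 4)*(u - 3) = u^3 - 15*u^2 + 68*u - 96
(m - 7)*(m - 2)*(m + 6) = m^3 - 3*m^2 - 40*m + 84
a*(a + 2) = a^2 + 2*a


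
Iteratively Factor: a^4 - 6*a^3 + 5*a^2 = (a)*(a^3 - 6*a^2 + 5*a) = a*(a - 5)*(a^2 - a) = a^2*(a - 5)*(a - 1)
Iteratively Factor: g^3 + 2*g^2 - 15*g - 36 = (g - 4)*(g^2 + 6*g + 9) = (g - 4)*(g + 3)*(g + 3)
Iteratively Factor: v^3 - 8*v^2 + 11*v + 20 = (v - 5)*(v^2 - 3*v - 4) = (v - 5)*(v - 4)*(v + 1)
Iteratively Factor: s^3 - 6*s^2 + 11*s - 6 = (s - 2)*(s^2 - 4*s + 3) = (s - 3)*(s - 2)*(s - 1)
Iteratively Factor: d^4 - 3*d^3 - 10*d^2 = (d)*(d^3 - 3*d^2 - 10*d) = d*(d + 2)*(d^2 - 5*d) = d*(d - 5)*(d + 2)*(d)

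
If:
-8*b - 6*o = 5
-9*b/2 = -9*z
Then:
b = 2*z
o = -8*z/3 - 5/6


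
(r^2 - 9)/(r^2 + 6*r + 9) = (r - 3)/(r + 3)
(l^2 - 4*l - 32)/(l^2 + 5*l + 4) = (l - 8)/(l + 1)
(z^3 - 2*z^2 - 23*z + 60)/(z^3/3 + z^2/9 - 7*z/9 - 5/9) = 9*(z^3 - 2*z^2 - 23*z + 60)/(3*z^3 + z^2 - 7*z - 5)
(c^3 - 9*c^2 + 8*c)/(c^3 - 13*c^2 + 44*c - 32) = c/(c - 4)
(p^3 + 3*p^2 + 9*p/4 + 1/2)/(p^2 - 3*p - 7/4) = (2*p^2 + 5*p + 2)/(2*p - 7)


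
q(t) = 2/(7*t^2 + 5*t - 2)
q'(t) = 2*(-14*t - 5)/(7*t^2 + 5*t - 2)^2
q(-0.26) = -0.71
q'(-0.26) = -0.34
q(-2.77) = 0.05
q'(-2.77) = 0.05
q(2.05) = 0.05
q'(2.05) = -0.05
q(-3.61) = 0.03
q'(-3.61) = 0.02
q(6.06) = 0.01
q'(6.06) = -0.00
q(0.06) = -1.19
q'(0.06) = -4.16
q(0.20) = -2.78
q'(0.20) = -30.09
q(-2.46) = 0.07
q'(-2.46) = 0.07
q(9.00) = 0.00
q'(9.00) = 0.00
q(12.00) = 0.00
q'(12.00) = 0.00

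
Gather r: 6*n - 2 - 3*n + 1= 3*n - 1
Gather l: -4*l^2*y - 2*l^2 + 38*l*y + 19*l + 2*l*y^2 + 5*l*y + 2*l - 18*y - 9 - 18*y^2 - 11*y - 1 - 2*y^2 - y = l^2*(-4*y - 2) + l*(2*y^2 + 43*y + 21) - 20*y^2 - 30*y - 10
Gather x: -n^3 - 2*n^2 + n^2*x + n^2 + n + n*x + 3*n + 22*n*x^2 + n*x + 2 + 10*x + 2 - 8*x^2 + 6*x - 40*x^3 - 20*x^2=-n^3 - n^2 + 4*n - 40*x^3 + x^2*(22*n - 28) + x*(n^2 + 2*n + 16) + 4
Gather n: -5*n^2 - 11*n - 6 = -5*n^2 - 11*n - 6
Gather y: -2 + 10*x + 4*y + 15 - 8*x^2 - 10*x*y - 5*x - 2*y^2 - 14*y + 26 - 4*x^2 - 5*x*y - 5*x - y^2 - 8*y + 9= -12*x^2 - 3*y^2 + y*(-15*x - 18) + 48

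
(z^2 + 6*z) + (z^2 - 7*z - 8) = 2*z^2 - z - 8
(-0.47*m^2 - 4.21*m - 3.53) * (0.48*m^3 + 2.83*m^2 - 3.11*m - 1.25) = -0.2256*m^5 - 3.3509*m^4 - 12.147*m^3 + 3.6907*m^2 + 16.2408*m + 4.4125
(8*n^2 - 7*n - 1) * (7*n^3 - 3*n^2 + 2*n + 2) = 56*n^5 - 73*n^4 + 30*n^3 + 5*n^2 - 16*n - 2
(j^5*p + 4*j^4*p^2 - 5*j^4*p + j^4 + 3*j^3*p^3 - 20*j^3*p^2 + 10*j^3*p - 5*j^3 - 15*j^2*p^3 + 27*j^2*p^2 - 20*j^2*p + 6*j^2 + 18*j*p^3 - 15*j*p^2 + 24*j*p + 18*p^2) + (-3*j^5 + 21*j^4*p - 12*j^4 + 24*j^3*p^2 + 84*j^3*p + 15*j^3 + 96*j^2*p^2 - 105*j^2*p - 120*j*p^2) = j^5*p - 3*j^5 + 4*j^4*p^2 + 16*j^4*p - 11*j^4 + 3*j^3*p^3 + 4*j^3*p^2 + 94*j^3*p + 10*j^3 - 15*j^2*p^3 + 123*j^2*p^2 - 125*j^2*p + 6*j^2 + 18*j*p^3 - 135*j*p^2 + 24*j*p + 18*p^2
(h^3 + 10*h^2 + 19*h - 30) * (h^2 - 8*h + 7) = h^5 + 2*h^4 - 54*h^3 - 112*h^2 + 373*h - 210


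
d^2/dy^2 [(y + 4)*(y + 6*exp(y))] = 6*y*exp(y) + 36*exp(y) + 2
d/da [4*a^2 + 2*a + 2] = 8*a + 2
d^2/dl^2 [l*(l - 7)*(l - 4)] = 6*l - 22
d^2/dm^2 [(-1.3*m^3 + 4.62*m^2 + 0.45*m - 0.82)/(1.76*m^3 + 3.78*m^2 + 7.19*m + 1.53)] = (-1.4210854715202e-14*m^7 + 45.919104*m^6 + 107.06784*m^5 - 321.290112*m^4 - 630.484028*m^3 - 393.221004*m^2 - 154.342368*m - 63.567542)/(5.451776*m^9 + 35.126784*m^8 + 142.257984*m^7 + 355.229928*m^6 + 642.2289*m^5 + 767.984922*m^4 + 633.550787*m^3 + 263.830905*m^2 + 50.493213*m + 3.581577)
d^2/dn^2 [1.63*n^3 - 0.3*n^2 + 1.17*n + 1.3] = 9.78*n - 0.6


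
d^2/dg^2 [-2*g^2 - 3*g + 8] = -4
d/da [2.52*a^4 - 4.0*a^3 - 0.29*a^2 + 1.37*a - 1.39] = 10.08*a^3 - 12.0*a^2 - 0.58*a + 1.37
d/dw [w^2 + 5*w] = 2*w + 5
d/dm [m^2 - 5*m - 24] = 2*m - 5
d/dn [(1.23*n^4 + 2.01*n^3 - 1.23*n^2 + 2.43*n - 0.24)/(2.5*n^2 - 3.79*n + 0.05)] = (6.15*n^5 - 8.9601*n^4 - 14.9898*n^3 - 1.1118*n^2 + 1.077*n - 0.7881)/(6.25*n^4 - 18.95*n^3 + 14.6141*n^2 - 0.379*n + 0.0025)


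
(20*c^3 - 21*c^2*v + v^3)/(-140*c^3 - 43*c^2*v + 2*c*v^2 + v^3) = (4*c^2 - 5*c*v + v^2)/(-28*c^2 - 3*c*v + v^2)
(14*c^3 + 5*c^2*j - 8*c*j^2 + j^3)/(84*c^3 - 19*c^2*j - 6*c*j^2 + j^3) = (2*c^2 + c*j - j^2)/(12*c^2 - c*j - j^2)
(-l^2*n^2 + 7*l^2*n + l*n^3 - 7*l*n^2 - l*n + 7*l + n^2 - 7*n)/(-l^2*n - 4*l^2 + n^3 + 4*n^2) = (l*n^2 - 7*l*n + n - 7)/(l*n + 4*l + n^2 + 4*n)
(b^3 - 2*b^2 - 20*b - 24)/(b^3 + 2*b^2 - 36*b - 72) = (b + 2)/(b + 6)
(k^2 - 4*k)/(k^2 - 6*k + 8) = k/(k - 2)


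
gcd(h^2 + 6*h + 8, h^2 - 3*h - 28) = h + 4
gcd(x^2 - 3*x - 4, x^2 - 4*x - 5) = x + 1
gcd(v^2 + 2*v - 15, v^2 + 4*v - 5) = v + 5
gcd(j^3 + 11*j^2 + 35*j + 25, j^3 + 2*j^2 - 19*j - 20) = j^2 + 6*j + 5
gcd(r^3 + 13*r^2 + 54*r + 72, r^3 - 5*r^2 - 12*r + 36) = r + 3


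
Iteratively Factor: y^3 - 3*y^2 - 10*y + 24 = (y - 2)*(y^2 - y - 12) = (y - 4)*(y - 2)*(y + 3)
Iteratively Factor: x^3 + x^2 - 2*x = (x - 1)*(x^2 + 2*x) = x*(x - 1)*(x + 2)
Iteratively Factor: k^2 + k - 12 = (k - 3)*(k + 4)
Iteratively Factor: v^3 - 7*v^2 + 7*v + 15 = (v - 3)*(v^2 - 4*v - 5) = (v - 5)*(v - 3)*(v + 1)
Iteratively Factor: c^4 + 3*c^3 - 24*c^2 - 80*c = (c)*(c^3 + 3*c^2 - 24*c - 80) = c*(c - 5)*(c^2 + 8*c + 16) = c*(c - 5)*(c + 4)*(c + 4)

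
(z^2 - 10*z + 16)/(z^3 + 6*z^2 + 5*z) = (z^2 - 10*z + 16)/(z*(z^2 + 6*z + 5))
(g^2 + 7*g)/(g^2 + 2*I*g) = (g + 7)/(g + 2*I)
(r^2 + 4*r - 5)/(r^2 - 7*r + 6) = (r + 5)/(r - 6)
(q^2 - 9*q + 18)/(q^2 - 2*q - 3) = (q - 6)/(q + 1)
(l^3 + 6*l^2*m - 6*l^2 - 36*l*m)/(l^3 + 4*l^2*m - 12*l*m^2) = (l - 6)/(l - 2*m)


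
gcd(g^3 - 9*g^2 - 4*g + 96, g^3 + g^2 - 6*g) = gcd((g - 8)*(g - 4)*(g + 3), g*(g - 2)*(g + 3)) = g + 3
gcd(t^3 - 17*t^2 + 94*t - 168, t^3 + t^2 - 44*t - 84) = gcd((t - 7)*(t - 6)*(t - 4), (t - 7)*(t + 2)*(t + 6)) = t - 7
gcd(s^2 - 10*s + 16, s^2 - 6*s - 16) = s - 8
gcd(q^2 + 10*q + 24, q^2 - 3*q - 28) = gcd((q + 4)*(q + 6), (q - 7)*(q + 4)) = q + 4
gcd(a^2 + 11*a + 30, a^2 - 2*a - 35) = a + 5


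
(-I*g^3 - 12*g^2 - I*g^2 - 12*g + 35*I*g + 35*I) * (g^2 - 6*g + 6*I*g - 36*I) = -I*g^5 - 6*g^4 + 5*I*g^4 + 30*g^3 - 31*I*g^3 - 174*g^2 + 185*I*g^2 + 1050*g + 222*I*g + 1260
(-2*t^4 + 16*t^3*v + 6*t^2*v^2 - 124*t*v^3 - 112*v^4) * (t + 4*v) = -2*t^5 + 8*t^4*v + 70*t^3*v^2 - 100*t^2*v^3 - 608*t*v^4 - 448*v^5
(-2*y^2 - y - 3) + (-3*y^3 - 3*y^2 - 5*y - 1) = -3*y^3 - 5*y^2 - 6*y - 4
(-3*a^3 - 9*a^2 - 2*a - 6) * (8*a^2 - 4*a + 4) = -24*a^5 - 60*a^4 + 8*a^3 - 76*a^2 + 16*a - 24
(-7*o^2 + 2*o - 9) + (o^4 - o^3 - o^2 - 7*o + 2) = o^4 - o^3 - 8*o^2 - 5*o - 7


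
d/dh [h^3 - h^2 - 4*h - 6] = 3*h^2 - 2*h - 4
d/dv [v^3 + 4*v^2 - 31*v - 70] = 3*v^2 + 8*v - 31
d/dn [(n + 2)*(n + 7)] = 2*n + 9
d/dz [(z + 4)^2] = 2*z + 8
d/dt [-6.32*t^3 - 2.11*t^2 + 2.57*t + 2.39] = -18.96*t^2 - 4.22*t + 2.57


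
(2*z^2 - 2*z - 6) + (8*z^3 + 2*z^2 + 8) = 8*z^3 + 4*z^2 - 2*z + 2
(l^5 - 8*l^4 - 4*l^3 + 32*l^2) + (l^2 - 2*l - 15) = l^5 - 8*l^4 - 4*l^3 + 33*l^2 - 2*l - 15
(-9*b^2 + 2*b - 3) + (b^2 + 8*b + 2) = -8*b^2 + 10*b - 1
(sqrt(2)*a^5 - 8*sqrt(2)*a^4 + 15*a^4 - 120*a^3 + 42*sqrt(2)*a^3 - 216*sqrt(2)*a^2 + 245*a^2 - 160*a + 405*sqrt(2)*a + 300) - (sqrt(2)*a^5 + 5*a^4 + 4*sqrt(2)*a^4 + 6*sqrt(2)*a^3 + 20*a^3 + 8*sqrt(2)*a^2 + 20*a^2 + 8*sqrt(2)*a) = -12*sqrt(2)*a^4 + 10*a^4 - 140*a^3 + 36*sqrt(2)*a^3 - 224*sqrt(2)*a^2 + 225*a^2 - 160*a + 397*sqrt(2)*a + 300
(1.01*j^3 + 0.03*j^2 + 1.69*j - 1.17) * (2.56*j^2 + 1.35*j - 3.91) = 2.5856*j^5 + 1.4403*j^4 + 0.4178*j^3 - 0.831*j^2 - 8.1874*j + 4.5747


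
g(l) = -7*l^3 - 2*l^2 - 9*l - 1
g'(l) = -21*l^2 - 4*l - 9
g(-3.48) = 301.11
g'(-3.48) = -249.40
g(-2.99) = 195.15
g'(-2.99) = -184.78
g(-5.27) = 1015.43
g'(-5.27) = -571.15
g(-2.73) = 151.09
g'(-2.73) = -154.59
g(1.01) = -19.34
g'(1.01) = -34.46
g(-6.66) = 2038.09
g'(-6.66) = -913.83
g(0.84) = -14.12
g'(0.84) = -27.18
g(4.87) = -900.77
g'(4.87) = -526.53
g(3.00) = -235.00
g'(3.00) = -210.00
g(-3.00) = 197.00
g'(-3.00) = -186.00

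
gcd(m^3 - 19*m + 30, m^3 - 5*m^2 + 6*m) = m^2 - 5*m + 6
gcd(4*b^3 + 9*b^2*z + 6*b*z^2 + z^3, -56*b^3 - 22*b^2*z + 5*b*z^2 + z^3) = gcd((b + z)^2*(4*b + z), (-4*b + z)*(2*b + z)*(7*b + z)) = 1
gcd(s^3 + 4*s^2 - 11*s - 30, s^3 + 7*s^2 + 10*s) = s^2 + 7*s + 10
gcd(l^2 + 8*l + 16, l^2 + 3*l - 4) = l + 4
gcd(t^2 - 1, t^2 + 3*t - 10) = 1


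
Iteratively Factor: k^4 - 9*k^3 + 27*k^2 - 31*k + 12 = (k - 1)*(k^3 - 8*k^2 + 19*k - 12) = (k - 3)*(k - 1)*(k^2 - 5*k + 4) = (k - 4)*(k - 3)*(k - 1)*(k - 1)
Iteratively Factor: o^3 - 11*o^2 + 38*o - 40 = (o - 2)*(o^2 - 9*o + 20) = (o - 5)*(o - 2)*(o - 4)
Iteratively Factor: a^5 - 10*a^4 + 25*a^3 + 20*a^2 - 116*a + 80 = (a + 2)*(a^4 - 12*a^3 + 49*a^2 - 78*a + 40) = (a - 1)*(a + 2)*(a^3 - 11*a^2 + 38*a - 40) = (a - 5)*(a - 1)*(a + 2)*(a^2 - 6*a + 8) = (a - 5)*(a - 2)*(a - 1)*(a + 2)*(a - 4)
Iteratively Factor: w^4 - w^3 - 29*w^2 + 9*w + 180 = (w + 4)*(w^3 - 5*w^2 - 9*w + 45) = (w + 3)*(w + 4)*(w^2 - 8*w + 15) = (w - 3)*(w + 3)*(w + 4)*(w - 5)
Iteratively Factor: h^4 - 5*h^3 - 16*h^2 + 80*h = (h - 4)*(h^3 - h^2 - 20*h) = h*(h - 4)*(h^2 - h - 20) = h*(h - 5)*(h - 4)*(h + 4)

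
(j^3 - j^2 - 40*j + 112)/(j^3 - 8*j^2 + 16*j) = (j + 7)/j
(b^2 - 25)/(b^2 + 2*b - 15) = (b - 5)/(b - 3)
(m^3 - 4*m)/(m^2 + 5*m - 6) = m*(m^2 - 4)/(m^2 + 5*m - 6)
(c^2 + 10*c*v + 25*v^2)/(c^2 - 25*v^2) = (-c - 5*v)/(-c + 5*v)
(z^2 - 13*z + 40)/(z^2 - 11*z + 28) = (z^2 - 13*z + 40)/(z^2 - 11*z + 28)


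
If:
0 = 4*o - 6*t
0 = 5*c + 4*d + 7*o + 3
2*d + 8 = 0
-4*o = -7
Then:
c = 3/20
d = -4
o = 7/4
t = 7/6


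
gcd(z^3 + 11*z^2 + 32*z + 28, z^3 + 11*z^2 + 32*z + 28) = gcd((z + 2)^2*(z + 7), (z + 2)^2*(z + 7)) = z^3 + 11*z^2 + 32*z + 28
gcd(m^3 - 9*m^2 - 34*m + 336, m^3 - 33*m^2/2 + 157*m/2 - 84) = m^2 - 15*m + 56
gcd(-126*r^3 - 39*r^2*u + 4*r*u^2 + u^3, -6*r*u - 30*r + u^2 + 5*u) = 6*r - u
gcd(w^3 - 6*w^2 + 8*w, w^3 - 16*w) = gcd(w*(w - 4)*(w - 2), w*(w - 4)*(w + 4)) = w^2 - 4*w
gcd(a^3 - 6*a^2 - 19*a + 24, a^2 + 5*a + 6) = a + 3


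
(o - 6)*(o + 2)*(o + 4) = o^3 - 28*o - 48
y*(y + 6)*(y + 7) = y^3 + 13*y^2 + 42*y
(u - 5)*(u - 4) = u^2 - 9*u + 20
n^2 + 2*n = n*(n + 2)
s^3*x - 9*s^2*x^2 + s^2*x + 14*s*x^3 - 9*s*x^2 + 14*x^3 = (s - 7*x)*(s - 2*x)*(s*x + x)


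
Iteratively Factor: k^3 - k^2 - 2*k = (k)*(k^2 - k - 2) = k*(k + 1)*(k - 2)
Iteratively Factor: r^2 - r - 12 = (r + 3)*(r - 4)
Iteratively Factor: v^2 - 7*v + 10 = (v - 2)*(v - 5)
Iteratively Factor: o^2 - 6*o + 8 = (o - 2)*(o - 4)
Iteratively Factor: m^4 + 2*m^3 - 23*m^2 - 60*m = (m - 5)*(m^3 + 7*m^2 + 12*m) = m*(m - 5)*(m^2 + 7*m + 12) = m*(m - 5)*(m + 4)*(m + 3)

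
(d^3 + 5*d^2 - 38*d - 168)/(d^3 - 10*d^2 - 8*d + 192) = (d + 7)/(d - 8)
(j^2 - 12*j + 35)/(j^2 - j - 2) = (-j^2 + 12*j - 35)/(-j^2 + j + 2)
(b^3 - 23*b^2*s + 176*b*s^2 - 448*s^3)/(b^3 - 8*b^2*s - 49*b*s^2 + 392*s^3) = (b - 8*s)/(b + 7*s)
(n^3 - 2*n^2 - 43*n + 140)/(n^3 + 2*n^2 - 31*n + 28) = (n - 5)/(n - 1)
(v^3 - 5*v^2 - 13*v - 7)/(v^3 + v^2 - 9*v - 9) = (v^2 - 6*v - 7)/(v^2 - 9)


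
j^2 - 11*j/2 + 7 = (j - 7/2)*(j - 2)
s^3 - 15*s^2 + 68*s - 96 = (s - 8)*(s - 4)*(s - 3)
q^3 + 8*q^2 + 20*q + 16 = (q + 2)^2*(q + 4)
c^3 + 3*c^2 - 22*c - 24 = (c - 4)*(c + 1)*(c + 6)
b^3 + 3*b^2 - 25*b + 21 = (b - 3)*(b - 1)*(b + 7)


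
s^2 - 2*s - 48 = (s - 8)*(s + 6)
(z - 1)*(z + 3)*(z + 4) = z^3 + 6*z^2 + 5*z - 12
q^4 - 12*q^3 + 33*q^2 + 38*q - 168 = (q - 7)*(q - 4)*(q - 3)*(q + 2)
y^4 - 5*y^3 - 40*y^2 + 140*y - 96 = (y - 8)*(y - 2)*(y - 1)*(y + 6)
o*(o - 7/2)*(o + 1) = o^3 - 5*o^2/2 - 7*o/2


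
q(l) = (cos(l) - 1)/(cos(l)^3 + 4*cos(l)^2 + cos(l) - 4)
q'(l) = (cos(l) - 1)*(3*sin(l)*cos(l)^2 + 8*sin(l)*cos(l) + sin(l))/(cos(l)^3 + 4*cos(l)^2 + cos(l) - 4)^2 - sin(l)/(cos(l)^3 + 4*cos(l)^2 + cos(l) - 4) = 16*(2*cos(l)^3 + cos(l)^2 - 8*cos(l) + 3)*sin(l)/(-16*sin(l)^2 + 7*cos(l) + cos(3*l))^2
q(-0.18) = -0.01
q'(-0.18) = 0.11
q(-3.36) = 0.94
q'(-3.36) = 0.49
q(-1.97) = 0.36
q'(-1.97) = -0.38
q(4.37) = 0.34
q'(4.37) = -0.35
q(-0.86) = 0.25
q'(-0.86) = 0.50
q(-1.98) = 0.37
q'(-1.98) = -0.39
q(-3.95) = 0.54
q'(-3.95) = 0.62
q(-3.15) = 1.00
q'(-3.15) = 0.02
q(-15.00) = 0.61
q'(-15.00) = -0.68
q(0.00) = 0.00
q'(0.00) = 0.00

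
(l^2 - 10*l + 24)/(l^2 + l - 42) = (l - 4)/(l + 7)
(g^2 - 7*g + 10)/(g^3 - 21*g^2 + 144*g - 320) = (g - 2)/(g^2 - 16*g + 64)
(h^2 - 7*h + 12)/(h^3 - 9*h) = (h - 4)/(h*(h + 3))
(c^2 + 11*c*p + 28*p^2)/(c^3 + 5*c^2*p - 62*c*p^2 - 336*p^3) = (-c - 4*p)/(-c^2 + 2*c*p + 48*p^2)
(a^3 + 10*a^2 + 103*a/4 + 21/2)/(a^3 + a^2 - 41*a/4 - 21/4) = (a + 6)/(a - 3)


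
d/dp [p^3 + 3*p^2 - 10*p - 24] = 3*p^2 + 6*p - 10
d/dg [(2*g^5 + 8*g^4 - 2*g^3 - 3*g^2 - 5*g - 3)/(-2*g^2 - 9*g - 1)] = (-12*g^6 - 104*g^5 - 222*g^4 + 4*g^3 + 23*g^2 - 6*g - 22)/(4*g^4 + 36*g^3 + 85*g^2 + 18*g + 1)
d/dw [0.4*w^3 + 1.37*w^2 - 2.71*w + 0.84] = 1.2*w^2 + 2.74*w - 2.71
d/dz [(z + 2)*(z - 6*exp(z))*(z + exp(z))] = (z + 2)*(z - 6*exp(z))*(exp(z) + 1) - (z + 2)*(z + exp(z))*(6*exp(z) - 1) + (z - 6*exp(z))*(z + exp(z))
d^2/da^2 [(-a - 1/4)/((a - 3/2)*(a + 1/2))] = 8*(-16*a^3 - 12*a^2 - 24*a + 5)/(64*a^6 - 192*a^5 + 48*a^4 + 224*a^3 - 36*a^2 - 108*a - 27)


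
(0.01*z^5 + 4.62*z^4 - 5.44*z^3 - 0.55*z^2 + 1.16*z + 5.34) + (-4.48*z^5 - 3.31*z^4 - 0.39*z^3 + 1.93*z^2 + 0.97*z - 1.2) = -4.47*z^5 + 1.31*z^4 - 5.83*z^3 + 1.38*z^2 + 2.13*z + 4.14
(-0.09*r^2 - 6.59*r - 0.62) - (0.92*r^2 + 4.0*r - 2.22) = -1.01*r^2 - 10.59*r + 1.6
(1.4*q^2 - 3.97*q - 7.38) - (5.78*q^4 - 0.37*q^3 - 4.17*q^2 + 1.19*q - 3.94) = -5.78*q^4 + 0.37*q^3 + 5.57*q^2 - 5.16*q - 3.44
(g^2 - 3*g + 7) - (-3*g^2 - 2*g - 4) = 4*g^2 - g + 11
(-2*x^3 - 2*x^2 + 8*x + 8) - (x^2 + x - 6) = -2*x^3 - 3*x^2 + 7*x + 14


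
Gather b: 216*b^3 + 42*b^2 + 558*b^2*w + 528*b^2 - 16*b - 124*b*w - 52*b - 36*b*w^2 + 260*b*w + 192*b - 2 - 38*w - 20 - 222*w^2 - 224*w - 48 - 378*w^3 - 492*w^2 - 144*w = 216*b^3 + b^2*(558*w + 570) + b*(-36*w^2 + 136*w + 124) - 378*w^3 - 714*w^2 - 406*w - 70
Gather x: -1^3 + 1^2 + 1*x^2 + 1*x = x^2 + x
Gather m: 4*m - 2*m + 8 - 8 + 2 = 2*m + 2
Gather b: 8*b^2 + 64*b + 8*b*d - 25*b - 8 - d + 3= 8*b^2 + b*(8*d + 39) - d - 5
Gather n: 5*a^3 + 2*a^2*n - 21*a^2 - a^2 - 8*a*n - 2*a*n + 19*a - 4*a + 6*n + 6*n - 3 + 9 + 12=5*a^3 - 22*a^2 + 15*a + n*(2*a^2 - 10*a + 12) + 18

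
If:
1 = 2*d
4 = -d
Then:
No Solution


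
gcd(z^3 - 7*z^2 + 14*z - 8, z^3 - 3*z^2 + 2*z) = z^2 - 3*z + 2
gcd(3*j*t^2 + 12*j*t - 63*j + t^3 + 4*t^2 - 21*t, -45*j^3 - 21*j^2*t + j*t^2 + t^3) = 3*j + t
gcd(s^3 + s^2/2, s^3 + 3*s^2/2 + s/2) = s^2 + s/2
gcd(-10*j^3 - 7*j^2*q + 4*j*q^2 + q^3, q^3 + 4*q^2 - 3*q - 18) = 1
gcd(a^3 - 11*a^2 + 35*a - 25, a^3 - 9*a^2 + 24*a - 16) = a - 1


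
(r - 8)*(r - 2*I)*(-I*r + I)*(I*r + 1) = r^4 - 9*r^3 - 3*I*r^3 + 6*r^2 + 27*I*r^2 + 18*r - 24*I*r - 16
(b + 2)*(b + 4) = b^2 + 6*b + 8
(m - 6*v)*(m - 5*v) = m^2 - 11*m*v + 30*v^2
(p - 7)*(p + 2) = p^2 - 5*p - 14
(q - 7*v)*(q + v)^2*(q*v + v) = q^4*v - 5*q^3*v^2 + q^3*v - 13*q^2*v^3 - 5*q^2*v^2 - 7*q*v^4 - 13*q*v^3 - 7*v^4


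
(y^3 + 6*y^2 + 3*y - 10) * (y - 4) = y^4 + 2*y^3 - 21*y^2 - 22*y + 40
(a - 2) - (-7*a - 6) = 8*a + 4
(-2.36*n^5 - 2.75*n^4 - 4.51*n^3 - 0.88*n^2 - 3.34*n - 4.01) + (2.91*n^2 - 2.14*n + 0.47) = -2.36*n^5 - 2.75*n^4 - 4.51*n^3 + 2.03*n^2 - 5.48*n - 3.54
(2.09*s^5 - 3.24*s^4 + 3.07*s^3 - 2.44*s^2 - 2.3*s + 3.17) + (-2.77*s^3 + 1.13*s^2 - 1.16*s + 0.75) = 2.09*s^5 - 3.24*s^4 + 0.3*s^3 - 1.31*s^2 - 3.46*s + 3.92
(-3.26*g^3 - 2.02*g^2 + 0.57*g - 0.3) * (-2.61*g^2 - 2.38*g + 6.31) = 8.5086*g^5 + 13.031*g^4 - 17.2507*g^3 - 13.3198*g^2 + 4.3107*g - 1.893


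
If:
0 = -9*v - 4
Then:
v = -4/9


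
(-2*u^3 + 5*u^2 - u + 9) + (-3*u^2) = -2*u^3 + 2*u^2 - u + 9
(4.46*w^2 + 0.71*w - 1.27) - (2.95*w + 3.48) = 4.46*w^2 - 2.24*w - 4.75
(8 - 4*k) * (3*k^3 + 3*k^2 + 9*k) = -12*k^4 + 12*k^3 - 12*k^2 + 72*k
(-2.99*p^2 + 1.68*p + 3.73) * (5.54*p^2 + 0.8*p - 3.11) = -16.5646*p^4 + 6.9152*p^3 + 31.3071*p^2 - 2.2408*p - 11.6003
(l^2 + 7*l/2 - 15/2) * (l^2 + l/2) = l^4 + 4*l^3 - 23*l^2/4 - 15*l/4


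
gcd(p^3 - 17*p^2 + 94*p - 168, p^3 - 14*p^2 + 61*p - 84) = p^2 - 11*p + 28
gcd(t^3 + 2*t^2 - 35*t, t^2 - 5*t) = t^2 - 5*t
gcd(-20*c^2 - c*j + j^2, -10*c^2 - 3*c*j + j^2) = 5*c - j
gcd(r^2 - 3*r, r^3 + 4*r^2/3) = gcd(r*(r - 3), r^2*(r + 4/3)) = r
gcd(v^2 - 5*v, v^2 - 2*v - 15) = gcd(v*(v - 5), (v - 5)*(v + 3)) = v - 5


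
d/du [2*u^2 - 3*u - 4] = 4*u - 3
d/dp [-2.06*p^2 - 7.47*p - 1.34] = -4.12*p - 7.47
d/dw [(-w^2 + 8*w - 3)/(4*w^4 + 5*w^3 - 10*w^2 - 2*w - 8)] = (8*w^5 - 91*w^4 - 32*w^3 + 127*w^2 - 44*w - 70)/(16*w^8 + 40*w^7 - 55*w^6 - 116*w^5 + 16*w^4 - 40*w^3 + 164*w^2 + 32*w + 64)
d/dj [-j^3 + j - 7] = 1 - 3*j^2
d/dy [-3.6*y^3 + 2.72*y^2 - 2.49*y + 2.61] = -10.8*y^2 + 5.44*y - 2.49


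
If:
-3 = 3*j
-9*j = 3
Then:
No Solution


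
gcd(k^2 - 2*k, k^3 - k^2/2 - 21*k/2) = k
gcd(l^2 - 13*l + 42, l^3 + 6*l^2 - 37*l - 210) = l - 6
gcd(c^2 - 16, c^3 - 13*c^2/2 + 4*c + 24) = c - 4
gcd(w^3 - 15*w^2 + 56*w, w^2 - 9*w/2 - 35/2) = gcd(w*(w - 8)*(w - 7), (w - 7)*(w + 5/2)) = w - 7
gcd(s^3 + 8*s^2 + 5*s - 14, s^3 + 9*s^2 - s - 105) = s + 7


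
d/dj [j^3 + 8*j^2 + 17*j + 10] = 3*j^2 + 16*j + 17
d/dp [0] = 0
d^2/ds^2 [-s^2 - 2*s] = -2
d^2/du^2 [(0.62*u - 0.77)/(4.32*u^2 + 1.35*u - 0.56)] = ((4.9788 - 16.0704*u)*(4.32*u^2 + 1.35*u - 0.56) + (0.62*u - 0.77)*(8.64*u + 1.35)*(17.28*u + 2.7))/(4.32*u^2 + 1.35*u - 0.56)^3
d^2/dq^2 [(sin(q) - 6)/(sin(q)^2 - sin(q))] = (-sin(q) + 22 + 6/sin(q) - 24/sin(q)^2 + 12/sin(q)^3)/(sin(q) - 1)^2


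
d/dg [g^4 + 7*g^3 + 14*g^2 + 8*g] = 4*g^3 + 21*g^2 + 28*g + 8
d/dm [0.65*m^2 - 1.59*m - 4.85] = 1.3*m - 1.59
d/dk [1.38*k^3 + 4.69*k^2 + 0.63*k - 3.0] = 4.14*k^2 + 9.38*k + 0.63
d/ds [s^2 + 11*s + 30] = 2*s + 11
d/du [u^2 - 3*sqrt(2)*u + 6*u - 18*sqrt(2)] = 2*u - 3*sqrt(2) + 6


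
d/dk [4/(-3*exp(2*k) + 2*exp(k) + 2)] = (24*exp(k) - 8)*exp(k)/(-3*exp(2*k) + 2*exp(k) + 2)^2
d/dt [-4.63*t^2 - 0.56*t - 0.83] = -9.26*t - 0.56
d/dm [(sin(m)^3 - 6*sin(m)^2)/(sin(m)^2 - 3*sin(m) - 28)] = (sin(m)^3 - 6*sin(m)^2 - 66*sin(m) + 336)*sin(m)*cos(m)/((sin(m) - 7)^2*(sin(m) + 4)^2)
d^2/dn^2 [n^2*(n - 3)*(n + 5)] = 12*n^2 + 12*n - 30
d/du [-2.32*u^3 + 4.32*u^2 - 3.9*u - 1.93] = -6.96*u^2 + 8.64*u - 3.9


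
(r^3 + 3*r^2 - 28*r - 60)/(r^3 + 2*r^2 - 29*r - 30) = (r + 2)/(r + 1)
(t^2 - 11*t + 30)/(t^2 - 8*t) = (t^2 - 11*t + 30)/(t*(t - 8))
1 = 1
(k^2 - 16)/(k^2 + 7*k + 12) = (k - 4)/(k + 3)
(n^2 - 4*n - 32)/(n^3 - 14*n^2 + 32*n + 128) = (n + 4)/(n^2 - 6*n - 16)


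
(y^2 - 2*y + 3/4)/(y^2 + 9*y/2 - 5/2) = (y - 3/2)/(y + 5)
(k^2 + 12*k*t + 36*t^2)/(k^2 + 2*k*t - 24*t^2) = (-k - 6*t)/(-k + 4*t)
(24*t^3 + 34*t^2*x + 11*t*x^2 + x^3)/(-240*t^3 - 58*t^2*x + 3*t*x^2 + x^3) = (4*t^2 + 5*t*x + x^2)/(-40*t^2 - 3*t*x + x^2)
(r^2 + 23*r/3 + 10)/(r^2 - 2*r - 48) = (r + 5/3)/(r - 8)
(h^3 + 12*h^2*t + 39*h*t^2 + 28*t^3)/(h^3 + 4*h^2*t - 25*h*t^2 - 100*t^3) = (-h^2 - 8*h*t - 7*t^2)/(-h^2 + 25*t^2)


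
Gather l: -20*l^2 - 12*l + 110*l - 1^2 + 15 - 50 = -20*l^2 + 98*l - 36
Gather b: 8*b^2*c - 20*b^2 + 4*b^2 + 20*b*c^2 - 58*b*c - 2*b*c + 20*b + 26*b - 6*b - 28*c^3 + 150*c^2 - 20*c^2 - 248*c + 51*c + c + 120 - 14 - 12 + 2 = b^2*(8*c - 16) + b*(20*c^2 - 60*c + 40) - 28*c^3 + 130*c^2 - 196*c + 96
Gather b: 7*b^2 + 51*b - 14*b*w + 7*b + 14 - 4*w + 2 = 7*b^2 + b*(58 - 14*w) - 4*w + 16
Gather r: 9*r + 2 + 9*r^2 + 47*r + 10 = 9*r^2 + 56*r + 12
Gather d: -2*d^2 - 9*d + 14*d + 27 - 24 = -2*d^2 + 5*d + 3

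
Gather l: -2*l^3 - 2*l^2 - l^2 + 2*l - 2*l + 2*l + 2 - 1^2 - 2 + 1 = -2*l^3 - 3*l^2 + 2*l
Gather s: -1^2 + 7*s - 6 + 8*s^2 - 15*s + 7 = 8*s^2 - 8*s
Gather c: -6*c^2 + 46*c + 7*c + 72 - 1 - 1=-6*c^2 + 53*c + 70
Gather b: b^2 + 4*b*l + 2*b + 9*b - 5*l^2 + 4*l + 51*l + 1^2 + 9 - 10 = b^2 + b*(4*l + 11) - 5*l^2 + 55*l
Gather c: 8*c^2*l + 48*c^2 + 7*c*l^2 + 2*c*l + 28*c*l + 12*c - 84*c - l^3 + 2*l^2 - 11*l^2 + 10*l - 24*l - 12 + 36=c^2*(8*l + 48) + c*(7*l^2 + 30*l - 72) - l^3 - 9*l^2 - 14*l + 24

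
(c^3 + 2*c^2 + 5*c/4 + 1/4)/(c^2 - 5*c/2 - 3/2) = (2*c^2 + 3*c + 1)/(2*(c - 3))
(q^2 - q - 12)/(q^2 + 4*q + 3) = (q - 4)/(q + 1)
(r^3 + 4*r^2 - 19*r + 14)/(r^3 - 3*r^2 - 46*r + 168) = (r^2 - 3*r + 2)/(r^2 - 10*r + 24)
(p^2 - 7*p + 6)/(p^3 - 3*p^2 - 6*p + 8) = (p - 6)/(p^2 - 2*p - 8)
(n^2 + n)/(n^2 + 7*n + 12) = n*(n + 1)/(n^2 + 7*n + 12)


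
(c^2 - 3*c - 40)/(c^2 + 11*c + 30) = (c - 8)/(c + 6)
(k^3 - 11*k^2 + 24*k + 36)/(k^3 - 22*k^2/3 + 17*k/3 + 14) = 3*(k - 6)/(3*k - 7)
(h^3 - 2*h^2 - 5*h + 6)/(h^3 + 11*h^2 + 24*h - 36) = (h^2 - h - 6)/(h^2 + 12*h + 36)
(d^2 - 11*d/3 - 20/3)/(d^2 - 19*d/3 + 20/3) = (3*d + 4)/(3*d - 4)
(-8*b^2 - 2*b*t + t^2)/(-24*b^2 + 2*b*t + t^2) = (2*b + t)/(6*b + t)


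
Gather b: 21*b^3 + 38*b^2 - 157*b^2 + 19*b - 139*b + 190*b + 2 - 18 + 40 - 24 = 21*b^3 - 119*b^2 + 70*b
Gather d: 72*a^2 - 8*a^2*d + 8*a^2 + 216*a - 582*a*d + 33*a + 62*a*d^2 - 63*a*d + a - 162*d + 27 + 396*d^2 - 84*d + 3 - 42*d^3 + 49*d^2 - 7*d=80*a^2 + 250*a - 42*d^3 + d^2*(62*a + 445) + d*(-8*a^2 - 645*a - 253) + 30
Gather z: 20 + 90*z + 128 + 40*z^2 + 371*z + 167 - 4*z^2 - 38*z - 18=36*z^2 + 423*z + 297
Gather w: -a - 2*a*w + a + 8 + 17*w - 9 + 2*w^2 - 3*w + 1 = 2*w^2 + w*(14 - 2*a)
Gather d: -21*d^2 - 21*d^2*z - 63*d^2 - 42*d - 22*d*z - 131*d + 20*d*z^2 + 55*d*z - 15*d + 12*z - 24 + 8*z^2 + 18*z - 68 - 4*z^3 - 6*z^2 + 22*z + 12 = d^2*(-21*z - 84) + d*(20*z^2 + 33*z - 188) - 4*z^3 + 2*z^2 + 52*z - 80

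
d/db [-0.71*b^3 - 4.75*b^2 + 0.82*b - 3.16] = -2.13*b^2 - 9.5*b + 0.82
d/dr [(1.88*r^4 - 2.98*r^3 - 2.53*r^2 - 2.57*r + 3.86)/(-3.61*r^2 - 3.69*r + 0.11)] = (-13.5736*r^5 - 10.0538*r^4 + 22.8196*r^3 - 0.9254*r^2 + 27.3126*r + 13.9607)/(13.0321*r^4 + 26.6418*r^3 + 12.8219*r^2 - 0.8118*r + 0.0121)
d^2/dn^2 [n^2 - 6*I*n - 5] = 2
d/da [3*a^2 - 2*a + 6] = 6*a - 2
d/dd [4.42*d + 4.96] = 4.42000000000000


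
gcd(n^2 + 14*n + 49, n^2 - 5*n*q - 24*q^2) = 1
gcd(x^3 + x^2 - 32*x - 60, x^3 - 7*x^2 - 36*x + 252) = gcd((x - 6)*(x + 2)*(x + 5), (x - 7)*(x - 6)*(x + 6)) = x - 6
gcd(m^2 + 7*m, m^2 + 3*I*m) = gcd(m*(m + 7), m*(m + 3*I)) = m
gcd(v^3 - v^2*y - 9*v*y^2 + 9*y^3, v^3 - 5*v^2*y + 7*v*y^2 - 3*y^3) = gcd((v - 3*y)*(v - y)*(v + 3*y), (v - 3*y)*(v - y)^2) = v^2 - 4*v*y + 3*y^2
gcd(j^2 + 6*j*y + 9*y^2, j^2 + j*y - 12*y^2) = 1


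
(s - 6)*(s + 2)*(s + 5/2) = s^3 - 3*s^2/2 - 22*s - 30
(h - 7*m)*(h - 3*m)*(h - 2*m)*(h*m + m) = h^4*m - 12*h^3*m^2 + h^3*m + 41*h^2*m^3 - 12*h^2*m^2 - 42*h*m^4 + 41*h*m^3 - 42*m^4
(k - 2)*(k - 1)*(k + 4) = k^3 + k^2 - 10*k + 8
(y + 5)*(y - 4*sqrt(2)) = y^2 - 4*sqrt(2)*y + 5*y - 20*sqrt(2)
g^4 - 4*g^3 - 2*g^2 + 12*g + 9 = (g - 3)^2*(g + 1)^2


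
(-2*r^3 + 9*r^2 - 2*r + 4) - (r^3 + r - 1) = -3*r^3 + 9*r^2 - 3*r + 5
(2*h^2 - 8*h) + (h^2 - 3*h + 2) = 3*h^2 - 11*h + 2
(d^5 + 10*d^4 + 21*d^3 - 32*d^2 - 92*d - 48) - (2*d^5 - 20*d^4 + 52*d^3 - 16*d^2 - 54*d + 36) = -d^5 + 30*d^4 - 31*d^3 - 16*d^2 - 38*d - 84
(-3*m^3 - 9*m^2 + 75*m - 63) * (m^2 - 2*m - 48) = -3*m^5 - 3*m^4 + 237*m^3 + 219*m^2 - 3474*m + 3024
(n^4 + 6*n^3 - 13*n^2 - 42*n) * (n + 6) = n^5 + 12*n^4 + 23*n^3 - 120*n^2 - 252*n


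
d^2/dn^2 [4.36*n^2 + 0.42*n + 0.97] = 8.72000000000000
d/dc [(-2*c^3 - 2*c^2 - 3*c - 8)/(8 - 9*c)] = 2*(18*c^3 - 15*c^2 - 16*c - 48)/(81*c^2 - 144*c + 64)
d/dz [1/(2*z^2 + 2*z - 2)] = (-z - 1/2)/(z^2 + z - 1)^2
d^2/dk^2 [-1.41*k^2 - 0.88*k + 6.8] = -2.82000000000000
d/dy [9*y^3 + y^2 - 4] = y*(27*y + 2)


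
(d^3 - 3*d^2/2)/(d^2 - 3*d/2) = d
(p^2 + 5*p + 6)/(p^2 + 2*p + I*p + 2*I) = (p + 3)/(p + I)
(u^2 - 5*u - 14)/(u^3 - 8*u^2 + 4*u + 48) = (u - 7)/(u^2 - 10*u + 24)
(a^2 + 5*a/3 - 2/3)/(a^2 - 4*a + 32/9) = 3*(3*a^2 + 5*a - 2)/(9*a^2 - 36*a + 32)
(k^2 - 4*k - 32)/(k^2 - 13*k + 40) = (k + 4)/(k - 5)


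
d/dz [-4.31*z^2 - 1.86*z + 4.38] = -8.62*z - 1.86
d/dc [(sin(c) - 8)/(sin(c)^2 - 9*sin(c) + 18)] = (16*sin(c) + cos(c)^2 - 55)*cos(c)/(sin(c)^2 - 9*sin(c) + 18)^2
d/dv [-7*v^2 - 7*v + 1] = -14*v - 7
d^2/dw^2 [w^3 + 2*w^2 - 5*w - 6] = 6*w + 4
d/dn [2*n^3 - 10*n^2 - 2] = 2*n*(3*n - 10)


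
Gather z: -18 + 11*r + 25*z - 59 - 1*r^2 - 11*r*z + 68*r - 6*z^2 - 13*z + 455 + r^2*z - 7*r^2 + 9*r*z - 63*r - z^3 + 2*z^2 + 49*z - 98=-8*r^2 + 16*r - z^3 - 4*z^2 + z*(r^2 - 2*r + 61) + 280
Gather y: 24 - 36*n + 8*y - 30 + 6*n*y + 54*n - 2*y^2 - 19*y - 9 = 18*n - 2*y^2 + y*(6*n - 11) - 15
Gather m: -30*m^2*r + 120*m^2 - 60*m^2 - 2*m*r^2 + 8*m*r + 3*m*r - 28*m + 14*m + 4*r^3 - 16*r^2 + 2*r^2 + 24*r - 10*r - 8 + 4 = m^2*(60 - 30*r) + m*(-2*r^2 + 11*r - 14) + 4*r^3 - 14*r^2 + 14*r - 4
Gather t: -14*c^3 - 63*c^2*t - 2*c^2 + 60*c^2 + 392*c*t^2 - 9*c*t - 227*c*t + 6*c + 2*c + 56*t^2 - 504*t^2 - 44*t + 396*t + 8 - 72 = -14*c^3 + 58*c^2 + 8*c + t^2*(392*c - 448) + t*(-63*c^2 - 236*c + 352) - 64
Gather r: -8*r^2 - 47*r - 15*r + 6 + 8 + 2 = -8*r^2 - 62*r + 16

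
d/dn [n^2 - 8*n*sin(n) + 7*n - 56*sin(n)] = -8*n*cos(n) + 2*n - 8*sin(n) - 56*cos(n) + 7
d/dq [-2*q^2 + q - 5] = 1 - 4*q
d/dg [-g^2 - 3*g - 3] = -2*g - 3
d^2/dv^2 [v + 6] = 0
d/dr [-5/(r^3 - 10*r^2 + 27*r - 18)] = 5*(3*r^2 - 20*r + 27)/(r^3 - 10*r^2 + 27*r - 18)^2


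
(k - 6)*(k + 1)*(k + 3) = k^3 - 2*k^2 - 21*k - 18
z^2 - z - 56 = (z - 8)*(z + 7)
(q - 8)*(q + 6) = q^2 - 2*q - 48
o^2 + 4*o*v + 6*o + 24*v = (o + 6)*(o + 4*v)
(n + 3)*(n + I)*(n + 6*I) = n^3 + 3*n^2 + 7*I*n^2 - 6*n + 21*I*n - 18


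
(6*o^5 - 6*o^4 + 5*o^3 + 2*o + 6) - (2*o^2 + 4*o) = 6*o^5 - 6*o^4 + 5*o^3 - 2*o^2 - 2*o + 6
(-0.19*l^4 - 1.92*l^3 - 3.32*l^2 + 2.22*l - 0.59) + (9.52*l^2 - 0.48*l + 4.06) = -0.19*l^4 - 1.92*l^3 + 6.2*l^2 + 1.74*l + 3.47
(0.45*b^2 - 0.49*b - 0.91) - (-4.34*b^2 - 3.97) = 4.79*b^2 - 0.49*b + 3.06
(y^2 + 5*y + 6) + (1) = y^2 + 5*y + 7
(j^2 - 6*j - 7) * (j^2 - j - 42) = j^4 - 7*j^3 - 43*j^2 + 259*j + 294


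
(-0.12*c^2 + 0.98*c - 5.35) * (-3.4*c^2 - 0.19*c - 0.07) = 0.408*c^4 - 3.3092*c^3 + 18.0122*c^2 + 0.9479*c + 0.3745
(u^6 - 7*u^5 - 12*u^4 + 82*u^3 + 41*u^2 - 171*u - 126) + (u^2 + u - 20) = u^6 - 7*u^5 - 12*u^4 + 82*u^3 + 42*u^2 - 170*u - 146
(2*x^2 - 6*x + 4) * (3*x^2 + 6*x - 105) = 6*x^4 - 6*x^3 - 234*x^2 + 654*x - 420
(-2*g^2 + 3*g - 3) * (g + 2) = -2*g^3 - g^2 + 3*g - 6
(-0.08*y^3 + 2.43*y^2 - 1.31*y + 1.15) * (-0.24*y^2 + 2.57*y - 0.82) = 0.0192*y^5 - 0.7888*y^4 + 6.6251*y^3 - 5.6353*y^2 + 4.0297*y - 0.943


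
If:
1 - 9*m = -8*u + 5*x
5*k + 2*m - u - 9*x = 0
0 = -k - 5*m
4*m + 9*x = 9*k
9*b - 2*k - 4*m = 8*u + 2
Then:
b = 1127/9162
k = 45/2036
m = -9/2036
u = -117/1018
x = 49/2036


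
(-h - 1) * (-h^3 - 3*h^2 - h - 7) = h^4 + 4*h^3 + 4*h^2 + 8*h + 7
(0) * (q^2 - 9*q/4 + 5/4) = 0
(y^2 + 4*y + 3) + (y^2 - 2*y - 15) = 2*y^2 + 2*y - 12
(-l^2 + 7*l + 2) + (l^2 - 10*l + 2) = 4 - 3*l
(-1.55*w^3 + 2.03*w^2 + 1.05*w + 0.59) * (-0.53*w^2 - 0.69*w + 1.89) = 0.8215*w^5 - 0.00639999999999996*w^4 - 4.8867*w^3 + 2.7995*w^2 + 1.5774*w + 1.1151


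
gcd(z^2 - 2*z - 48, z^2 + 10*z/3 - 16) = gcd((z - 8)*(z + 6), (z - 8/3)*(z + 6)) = z + 6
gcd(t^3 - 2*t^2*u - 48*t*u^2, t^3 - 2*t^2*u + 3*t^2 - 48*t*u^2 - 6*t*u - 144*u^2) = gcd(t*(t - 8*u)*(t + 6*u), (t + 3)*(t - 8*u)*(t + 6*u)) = t^2 - 2*t*u - 48*u^2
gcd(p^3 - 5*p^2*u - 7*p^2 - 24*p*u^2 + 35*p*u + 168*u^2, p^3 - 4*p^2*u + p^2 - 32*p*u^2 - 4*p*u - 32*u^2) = p - 8*u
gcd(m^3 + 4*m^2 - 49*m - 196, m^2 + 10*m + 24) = m + 4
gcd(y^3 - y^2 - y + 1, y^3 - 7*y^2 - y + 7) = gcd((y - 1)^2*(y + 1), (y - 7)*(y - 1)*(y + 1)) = y^2 - 1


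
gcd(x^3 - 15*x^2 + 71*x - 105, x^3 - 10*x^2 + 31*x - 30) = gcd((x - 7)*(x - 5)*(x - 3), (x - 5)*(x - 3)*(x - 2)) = x^2 - 8*x + 15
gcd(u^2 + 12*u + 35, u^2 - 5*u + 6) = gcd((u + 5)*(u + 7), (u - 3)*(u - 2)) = 1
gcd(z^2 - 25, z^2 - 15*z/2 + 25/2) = z - 5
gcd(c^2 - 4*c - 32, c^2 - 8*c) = c - 8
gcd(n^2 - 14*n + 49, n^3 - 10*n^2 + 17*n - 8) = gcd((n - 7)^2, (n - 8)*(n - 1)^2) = 1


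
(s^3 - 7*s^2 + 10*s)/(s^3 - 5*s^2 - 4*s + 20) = s/(s + 2)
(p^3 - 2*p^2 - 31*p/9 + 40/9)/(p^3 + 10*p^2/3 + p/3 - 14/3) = (9*p^2 - 9*p - 40)/(3*(3*p^2 + 13*p + 14))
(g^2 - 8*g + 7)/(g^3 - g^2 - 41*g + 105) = (g^2 - 8*g + 7)/(g^3 - g^2 - 41*g + 105)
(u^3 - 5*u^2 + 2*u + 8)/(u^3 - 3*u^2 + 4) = (u - 4)/(u - 2)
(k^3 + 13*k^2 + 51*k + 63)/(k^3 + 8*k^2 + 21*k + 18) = (k + 7)/(k + 2)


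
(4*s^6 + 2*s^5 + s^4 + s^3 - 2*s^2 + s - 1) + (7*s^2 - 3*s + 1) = 4*s^6 + 2*s^5 + s^4 + s^3 + 5*s^2 - 2*s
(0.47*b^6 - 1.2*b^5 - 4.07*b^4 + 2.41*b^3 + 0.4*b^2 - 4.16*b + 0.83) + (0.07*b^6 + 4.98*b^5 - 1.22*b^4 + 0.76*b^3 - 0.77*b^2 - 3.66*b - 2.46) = 0.54*b^6 + 3.78*b^5 - 5.29*b^4 + 3.17*b^3 - 0.37*b^2 - 7.82*b - 1.63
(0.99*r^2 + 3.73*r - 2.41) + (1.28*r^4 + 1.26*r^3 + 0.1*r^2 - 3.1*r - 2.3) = 1.28*r^4 + 1.26*r^3 + 1.09*r^2 + 0.63*r - 4.71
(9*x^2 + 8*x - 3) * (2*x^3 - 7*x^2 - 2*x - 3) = 18*x^5 - 47*x^4 - 80*x^3 - 22*x^2 - 18*x + 9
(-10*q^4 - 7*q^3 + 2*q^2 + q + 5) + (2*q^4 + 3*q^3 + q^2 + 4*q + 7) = -8*q^4 - 4*q^3 + 3*q^2 + 5*q + 12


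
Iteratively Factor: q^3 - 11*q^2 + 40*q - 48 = (q - 4)*(q^2 - 7*q + 12) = (q - 4)^2*(q - 3)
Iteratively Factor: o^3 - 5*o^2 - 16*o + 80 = (o + 4)*(o^2 - 9*o + 20) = (o - 4)*(o + 4)*(o - 5)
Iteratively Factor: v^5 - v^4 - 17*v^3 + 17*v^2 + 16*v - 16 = (v - 1)*(v^4 - 17*v^2 + 16) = (v - 1)*(v + 1)*(v^3 - v^2 - 16*v + 16) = (v - 4)*(v - 1)*(v + 1)*(v^2 + 3*v - 4) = (v - 4)*(v - 1)*(v + 1)*(v + 4)*(v - 1)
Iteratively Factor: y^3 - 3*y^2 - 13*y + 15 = (y - 5)*(y^2 + 2*y - 3) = (y - 5)*(y + 3)*(y - 1)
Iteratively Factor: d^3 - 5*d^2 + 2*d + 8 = (d + 1)*(d^2 - 6*d + 8) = (d - 2)*(d + 1)*(d - 4)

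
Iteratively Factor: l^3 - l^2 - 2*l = (l)*(l^2 - l - 2) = l*(l - 2)*(l + 1)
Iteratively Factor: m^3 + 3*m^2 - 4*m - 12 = (m + 2)*(m^2 + m - 6) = (m + 2)*(m + 3)*(m - 2)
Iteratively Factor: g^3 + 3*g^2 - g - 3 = (g - 1)*(g^2 + 4*g + 3) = (g - 1)*(g + 3)*(g + 1)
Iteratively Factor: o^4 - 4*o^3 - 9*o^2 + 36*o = (o - 3)*(o^3 - o^2 - 12*o) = (o - 4)*(o - 3)*(o^2 + 3*o) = o*(o - 4)*(o - 3)*(o + 3)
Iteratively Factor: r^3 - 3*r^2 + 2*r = (r)*(r^2 - 3*r + 2) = r*(r - 2)*(r - 1)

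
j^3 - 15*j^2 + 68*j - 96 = (j - 8)*(j - 4)*(j - 3)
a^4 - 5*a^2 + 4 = (a - 2)*(a - 1)*(a + 1)*(a + 2)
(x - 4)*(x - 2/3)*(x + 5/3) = x^3 - 3*x^2 - 46*x/9 + 40/9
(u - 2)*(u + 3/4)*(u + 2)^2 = u^4 + 11*u^3/4 - 5*u^2/2 - 11*u - 6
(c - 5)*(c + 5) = c^2 - 25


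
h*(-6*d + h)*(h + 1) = -6*d*h^2 - 6*d*h + h^3 + h^2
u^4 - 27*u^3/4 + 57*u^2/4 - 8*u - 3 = (u - 3)*(u - 2)^2*(u + 1/4)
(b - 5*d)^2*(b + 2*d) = b^3 - 8*b^2*d + 5*b*d^2 + 50*d^3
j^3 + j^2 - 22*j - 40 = (j - 5)*(j + 2)*(j + 4)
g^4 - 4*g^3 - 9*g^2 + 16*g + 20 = (g - 5)*(g - 2)*(g + 1)*(g + 2)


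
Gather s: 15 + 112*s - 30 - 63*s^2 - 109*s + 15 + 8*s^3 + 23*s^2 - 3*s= 8*s^3 - 40*s^2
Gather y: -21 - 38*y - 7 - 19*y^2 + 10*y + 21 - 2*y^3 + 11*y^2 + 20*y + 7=-2*y^3 - 8*y^2 - 8*y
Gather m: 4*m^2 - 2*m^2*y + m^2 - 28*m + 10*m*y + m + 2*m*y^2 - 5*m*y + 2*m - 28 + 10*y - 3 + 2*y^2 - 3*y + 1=m^2*(5 - 2*y) + m*(2*y^2 + 5*y - 25) + 2*y^2 + 7*y - 30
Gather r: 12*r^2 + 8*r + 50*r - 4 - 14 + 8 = 12*r^2 + 58*r - 10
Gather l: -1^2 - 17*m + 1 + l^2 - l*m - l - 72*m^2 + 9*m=l^2 + l*(-m - 1) - 72*m^2 - 8*m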